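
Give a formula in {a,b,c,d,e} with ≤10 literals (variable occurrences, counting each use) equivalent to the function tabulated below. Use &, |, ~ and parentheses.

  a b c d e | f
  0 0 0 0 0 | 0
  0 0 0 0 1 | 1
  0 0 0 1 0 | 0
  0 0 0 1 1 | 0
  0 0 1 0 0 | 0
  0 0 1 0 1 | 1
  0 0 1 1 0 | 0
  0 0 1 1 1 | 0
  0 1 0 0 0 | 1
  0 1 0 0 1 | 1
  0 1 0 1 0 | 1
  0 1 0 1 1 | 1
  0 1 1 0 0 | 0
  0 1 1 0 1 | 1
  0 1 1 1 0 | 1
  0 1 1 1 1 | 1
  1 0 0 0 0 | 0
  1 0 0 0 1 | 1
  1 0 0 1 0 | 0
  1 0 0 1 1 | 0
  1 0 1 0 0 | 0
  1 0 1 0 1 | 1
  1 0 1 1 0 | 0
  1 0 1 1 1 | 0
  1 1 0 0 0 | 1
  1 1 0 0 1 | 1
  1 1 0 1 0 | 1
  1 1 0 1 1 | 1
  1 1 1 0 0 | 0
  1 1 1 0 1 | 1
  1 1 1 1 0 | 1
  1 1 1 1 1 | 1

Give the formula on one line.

  ~c = 11110000111100001111000011110000
  (e | ~c) = 11110101111101011111010111110101
  ((e | ~c) | d) = 11110111111101111111011111110111
  (d & b) = 00000000001100110000000000110011
  ~d = 11001100110011001100110011001100
  ((d & b) | ~d) = 11001100111111111100110011111111
  (b | e) = 01010101111111110101010111111111
  (((d & b) | ~d) & (b | e)) = 01000100111111110100010011111111
  (((e | ~c) | d) & (((d & b) | ~d) & (b | e))) = 01000100111101110100010011110111

(((e | ~c) | d) & (((d & b) | ~d) & (b | e)))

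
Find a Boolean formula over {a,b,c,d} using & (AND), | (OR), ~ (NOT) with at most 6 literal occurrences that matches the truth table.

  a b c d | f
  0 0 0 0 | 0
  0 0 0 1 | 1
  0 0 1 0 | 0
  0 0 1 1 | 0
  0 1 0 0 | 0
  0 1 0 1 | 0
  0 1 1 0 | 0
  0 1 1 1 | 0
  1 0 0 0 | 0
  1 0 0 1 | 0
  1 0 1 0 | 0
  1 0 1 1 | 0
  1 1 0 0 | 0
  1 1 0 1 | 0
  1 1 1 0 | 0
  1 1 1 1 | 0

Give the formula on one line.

  ~b = 1111000011110000
  ~a = 1111111100000000
  (~b & ~a) = 1111000000000000
  ~c = 1100110011001100
  (d & ~b) = 0101000001010000
  (~c & (d & ~b)) = 0100000001000000
  ((~b & ~a) & (~c & (d & ~b))) = 0100000000000000

((~b & ~a) & (~c & (d & ~b)))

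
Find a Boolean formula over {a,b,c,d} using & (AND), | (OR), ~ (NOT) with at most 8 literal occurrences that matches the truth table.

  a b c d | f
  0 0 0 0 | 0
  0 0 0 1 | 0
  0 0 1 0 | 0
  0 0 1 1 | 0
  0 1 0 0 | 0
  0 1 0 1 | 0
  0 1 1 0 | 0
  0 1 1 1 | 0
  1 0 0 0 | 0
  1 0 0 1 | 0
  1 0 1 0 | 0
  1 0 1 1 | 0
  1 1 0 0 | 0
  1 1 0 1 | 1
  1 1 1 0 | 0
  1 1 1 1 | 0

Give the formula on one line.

((d & ~c) & ((b & ((~c & a) | (a & d))) & d))

  ~c = 1100110011001100
  (d & ~c) = 0100010001000100
  (~c & a) = 0000000011001100
  (a & d) = 0000000001010101
  ((~c & a) | (a & d)) = 0000000011011101
  (b & ((~c & a) | (a & d))) = 0000000000001101
  ((b & ((~c & a) | (a & d))) & d) = 0000000000000101
  ((d & ~c) & ((b & ((~c & a) | (a & d))) & d)) = 0000000000000100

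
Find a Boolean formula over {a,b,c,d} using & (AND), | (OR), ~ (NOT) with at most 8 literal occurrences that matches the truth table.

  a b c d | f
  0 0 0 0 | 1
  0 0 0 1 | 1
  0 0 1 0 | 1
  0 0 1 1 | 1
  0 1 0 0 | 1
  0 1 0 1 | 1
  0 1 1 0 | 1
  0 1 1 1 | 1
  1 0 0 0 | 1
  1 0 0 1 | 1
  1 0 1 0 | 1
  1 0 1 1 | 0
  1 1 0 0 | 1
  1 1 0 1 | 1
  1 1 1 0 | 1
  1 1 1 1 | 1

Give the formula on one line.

((~a | b) | ((~d | b) | (~c & ((~a | ~b) | d))))

  ~a = 1111111100000000
  (~a | b) = 1111111100001111
  ~d = 1010101010101010
  (~d | b) = 1010111110101111
  ~c = 1100110011001100
  ~b = 1111000011110000
  (~a | ~b) = 1111111111110000
  ((~a | ~b) | d) = 1111111111110101
  (~c & ((~a | ~b) | d)) = 1100110011000100
  ((~d | b) | (~c & ((~a | ~b) | d))) = 1110111111101111
  ((~a | b) | ((~d | b) | (~c & ((~a | ~b) | d)))) = 1111111111101111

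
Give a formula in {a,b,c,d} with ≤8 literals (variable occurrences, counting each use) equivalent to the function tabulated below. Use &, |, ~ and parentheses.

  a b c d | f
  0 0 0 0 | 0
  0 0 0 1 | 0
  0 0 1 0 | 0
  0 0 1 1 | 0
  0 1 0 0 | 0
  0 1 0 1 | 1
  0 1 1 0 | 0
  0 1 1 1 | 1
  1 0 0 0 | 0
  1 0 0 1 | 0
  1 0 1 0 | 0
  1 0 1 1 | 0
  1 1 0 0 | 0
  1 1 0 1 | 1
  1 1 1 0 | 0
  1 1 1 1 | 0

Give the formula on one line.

  ~c = 1100110011001100
  (d & ~c) = 0100010001000100
  ~a = 1111111100000000
  ((d & ~c) | ~a) = 1111111101000100
  (d & b) = 0000010100000101
  (((d & ~c) | ~a) & (d & b)) = 0000010100000100

(((d & ~c) | ~a) & (d & b))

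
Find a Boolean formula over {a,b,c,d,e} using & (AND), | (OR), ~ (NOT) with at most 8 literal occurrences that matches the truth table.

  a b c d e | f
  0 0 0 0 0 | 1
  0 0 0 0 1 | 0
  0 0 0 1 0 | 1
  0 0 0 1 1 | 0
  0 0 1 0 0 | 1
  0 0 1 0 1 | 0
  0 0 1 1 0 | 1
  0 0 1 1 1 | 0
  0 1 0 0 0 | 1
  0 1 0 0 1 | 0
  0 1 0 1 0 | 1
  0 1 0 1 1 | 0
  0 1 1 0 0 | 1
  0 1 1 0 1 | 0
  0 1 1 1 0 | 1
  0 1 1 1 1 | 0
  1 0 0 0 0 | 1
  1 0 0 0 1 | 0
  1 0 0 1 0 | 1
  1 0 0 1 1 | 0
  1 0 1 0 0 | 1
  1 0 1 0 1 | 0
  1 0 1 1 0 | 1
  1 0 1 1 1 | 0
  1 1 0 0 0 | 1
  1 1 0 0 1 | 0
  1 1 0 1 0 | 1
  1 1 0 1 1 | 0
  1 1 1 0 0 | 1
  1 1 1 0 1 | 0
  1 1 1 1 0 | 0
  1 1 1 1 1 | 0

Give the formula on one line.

  ~e = 10101010101010101010101010101010
  (b & ~e) = 00000000101010100000000010101010
  ~c = 11110000111100001111000011110000
  ((b & ~e) & ~c) = 00000000101000000000000010100000
  ~a = 11111111111111110000000000000000
  ~b = 11111111000000001111111100000000
  ~d = 11001100110011001100110011001100
  (~b | ~d) = 11111111110011001111111111001100
  (~a | (~b | ~d)) = 11111111111111111111111111001100
  (~e & (~a | (~b | ~d))) = 10101010101010101010101010001000
  (((b & ~e) & ~c) | (~e & (~a | (~b | ~d)))) = 10101010101010101010101010101000

(((b & ~e) & ~c) | (~e & (~a | (~b | ~d))))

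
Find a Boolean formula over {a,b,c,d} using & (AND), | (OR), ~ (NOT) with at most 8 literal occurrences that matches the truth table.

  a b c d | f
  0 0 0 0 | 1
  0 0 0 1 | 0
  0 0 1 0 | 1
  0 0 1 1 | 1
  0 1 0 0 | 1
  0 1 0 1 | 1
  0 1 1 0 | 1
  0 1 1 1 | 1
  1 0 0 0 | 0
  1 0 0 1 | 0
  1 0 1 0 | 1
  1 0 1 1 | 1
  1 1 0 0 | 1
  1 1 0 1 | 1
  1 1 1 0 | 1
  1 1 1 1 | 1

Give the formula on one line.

  (b | c) = 0011111100111111
  ~d = 1010101010101010
  ~b = 1111000011110000
  ~c = 1100110011001100
  (~b | ~c) = 1111110011111100
  ~a = 1111111100000000
  (~a | (b | c)) = 1111111100111111
  ((~b | ~c) & (~a | (b | c))) = 1111110000111100
  (~d & ((~b | ~c) & (~a | (b | c)))) = 1010100000101000
  ((b | c) | (~d & ((~b | ~c) & (~a | (b | c))))) = 1011111100111111

((b | c) | (~d & ((~b | ~c) & (~a | (b | c)))))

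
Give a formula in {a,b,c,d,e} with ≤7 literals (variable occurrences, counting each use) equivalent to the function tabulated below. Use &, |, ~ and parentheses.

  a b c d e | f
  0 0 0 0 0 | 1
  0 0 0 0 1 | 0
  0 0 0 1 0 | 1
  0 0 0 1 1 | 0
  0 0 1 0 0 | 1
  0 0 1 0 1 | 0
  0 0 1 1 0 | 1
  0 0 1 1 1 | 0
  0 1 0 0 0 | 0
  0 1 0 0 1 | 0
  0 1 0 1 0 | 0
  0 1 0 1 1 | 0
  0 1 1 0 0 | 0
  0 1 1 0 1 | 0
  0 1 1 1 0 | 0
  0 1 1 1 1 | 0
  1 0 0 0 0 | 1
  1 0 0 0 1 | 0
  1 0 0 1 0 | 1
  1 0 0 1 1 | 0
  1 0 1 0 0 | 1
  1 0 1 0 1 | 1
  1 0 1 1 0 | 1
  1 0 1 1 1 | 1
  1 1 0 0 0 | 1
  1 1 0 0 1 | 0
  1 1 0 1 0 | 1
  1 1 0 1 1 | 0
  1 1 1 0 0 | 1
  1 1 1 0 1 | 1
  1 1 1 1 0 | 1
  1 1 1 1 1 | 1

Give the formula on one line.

((c | ~e) & (a | (~b & ~e)))

  ~e = 10101010101010101010101010101010
  (c | ~e) = 10101111101011111010111110101111
  ~b = 11111111000000001111111100000000
  (~b & ~e) = 10101010000000001010101000000000
  (a | (~b & ~e)) = 10101010000000001111111111111111
  ((c | ~e) & (a | (~b & ~e))) = 10101010000000001010111110101111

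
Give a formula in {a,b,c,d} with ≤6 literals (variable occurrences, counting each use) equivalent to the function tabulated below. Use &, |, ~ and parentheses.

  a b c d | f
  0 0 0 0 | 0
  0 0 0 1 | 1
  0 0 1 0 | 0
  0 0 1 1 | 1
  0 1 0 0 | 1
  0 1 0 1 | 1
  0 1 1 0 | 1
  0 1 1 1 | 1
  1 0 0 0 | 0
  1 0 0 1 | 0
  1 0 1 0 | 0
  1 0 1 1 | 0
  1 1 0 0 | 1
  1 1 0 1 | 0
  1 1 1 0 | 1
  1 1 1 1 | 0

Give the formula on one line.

((~d | ~a) & (d | b))

  ~d = 1010101010101010
  ~a = 1111111100000000
  (~d | ~a) = 1111111110101010
  (d | b) = 0101111101011111
  ((~d | ~a) & (d | b)) = 0101111100001010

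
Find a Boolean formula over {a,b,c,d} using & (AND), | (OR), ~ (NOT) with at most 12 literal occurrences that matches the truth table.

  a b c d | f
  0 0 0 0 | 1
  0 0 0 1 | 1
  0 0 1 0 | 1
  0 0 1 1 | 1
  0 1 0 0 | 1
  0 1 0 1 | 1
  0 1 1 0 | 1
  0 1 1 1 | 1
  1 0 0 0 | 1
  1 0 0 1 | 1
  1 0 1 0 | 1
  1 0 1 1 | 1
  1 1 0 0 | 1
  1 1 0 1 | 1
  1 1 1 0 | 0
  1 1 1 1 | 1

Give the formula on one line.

  ~c = 1100110011001100
  ~b = 1111000011110000
  (~c | ~b) = 1111110011111100
  (a & ~b) = 0000000011110000
  ((a & ~b) | c) = 0011001111110011
  (d & a) = 0000000001010101
  (((a & ~b) | c) & (d & a)) = 0000000001010001
  ((~c | ~b) | (((a & ~b) | c) & (d & a))) = 1111110011111101
  ~a = 1111111100000000
  (b & ~a) = 0000111100000000
  (((~c | ~b) | (((a & ~b) | c) & (d & a))) | (b & ~a)) = 1111111111111101

(((~c | ~b) | (((a & ~b) | c) & (d & a))) | (b & ~a))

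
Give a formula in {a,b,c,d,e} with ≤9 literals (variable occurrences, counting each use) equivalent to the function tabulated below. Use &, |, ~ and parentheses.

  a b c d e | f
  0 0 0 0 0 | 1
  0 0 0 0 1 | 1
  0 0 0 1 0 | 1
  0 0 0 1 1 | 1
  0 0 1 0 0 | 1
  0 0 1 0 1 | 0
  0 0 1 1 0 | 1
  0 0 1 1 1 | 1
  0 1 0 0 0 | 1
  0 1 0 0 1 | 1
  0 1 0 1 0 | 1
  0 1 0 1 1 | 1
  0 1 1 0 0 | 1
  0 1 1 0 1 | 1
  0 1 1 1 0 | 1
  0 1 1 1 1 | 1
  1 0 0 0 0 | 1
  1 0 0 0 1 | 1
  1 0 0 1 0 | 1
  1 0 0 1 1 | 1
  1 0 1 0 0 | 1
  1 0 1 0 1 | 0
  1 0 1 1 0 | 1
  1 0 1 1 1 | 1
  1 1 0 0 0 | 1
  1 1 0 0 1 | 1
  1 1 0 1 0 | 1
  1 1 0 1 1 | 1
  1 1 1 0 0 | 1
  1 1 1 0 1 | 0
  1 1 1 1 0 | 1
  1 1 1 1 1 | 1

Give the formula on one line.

(((~e | d) | (((~e | ~a) & (b & (~d & e))) & c)) | ~c)

  ~e = 10101010101010101010101010101010
  (~e | d) = 10111011101110111011101110111011
  ~a = 11111111111111110000000000000000
  (~e | ~a) = 11111111111111111010101010101010
  ~d = 11001100110011001100110011001100
  (~d & e) = 01000100010001000100010001000100
  (b & (~d & e)) = 00000000010001000000000001000100
  ((~e | ~a) & (b & (~d & e))) = 00000000010001000000000000000000
  (((~e | ~a) & (b & (~d & e))) & c) = 00000000000001000000000000000000
  ((~e | d) | (((~e | ~a) & (b & (~d & e))) & c)) = 10111011101111111011101110111011
  ~c = 11110000111100001111000011110000
  (((~e | d) | (((~e | ~a) & (b & (~d & e))) & c)) | ~c) = 11111011111111111111101111111011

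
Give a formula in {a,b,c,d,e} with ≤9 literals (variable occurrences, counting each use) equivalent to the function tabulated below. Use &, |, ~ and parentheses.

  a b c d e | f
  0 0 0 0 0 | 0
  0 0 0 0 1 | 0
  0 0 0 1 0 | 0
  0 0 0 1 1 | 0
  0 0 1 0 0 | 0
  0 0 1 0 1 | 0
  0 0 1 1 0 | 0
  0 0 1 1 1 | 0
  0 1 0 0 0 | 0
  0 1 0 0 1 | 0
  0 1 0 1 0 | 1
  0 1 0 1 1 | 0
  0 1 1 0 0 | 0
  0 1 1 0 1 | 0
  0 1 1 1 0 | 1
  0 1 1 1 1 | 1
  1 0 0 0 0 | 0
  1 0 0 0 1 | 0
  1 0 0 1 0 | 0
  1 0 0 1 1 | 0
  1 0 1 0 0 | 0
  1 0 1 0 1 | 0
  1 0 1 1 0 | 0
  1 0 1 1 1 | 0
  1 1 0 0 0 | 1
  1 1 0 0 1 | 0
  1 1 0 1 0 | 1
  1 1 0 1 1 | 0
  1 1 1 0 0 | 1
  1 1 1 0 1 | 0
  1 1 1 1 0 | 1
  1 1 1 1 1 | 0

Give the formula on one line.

(((a & b) | d) & (b & (~e | (~a & c))))

  (a & b) = 00000000000000000000000011111111
  ((a & b) | d) = 00110011001100110011001111111111
  ~e = 10101010101010101010101010101010
  ~a = 11111111111111110000000000000000
  (~a & c) = 00001111000011110000000000000000
  (~e | (~a & c)) = 10101111101011111010101010101010
  (b & (~e | (~a & c))) = 00000000101011110000000010101010
  (((a & b) | d) & (b & (~e | (~a & c)))) = 00000000001000110000000010101010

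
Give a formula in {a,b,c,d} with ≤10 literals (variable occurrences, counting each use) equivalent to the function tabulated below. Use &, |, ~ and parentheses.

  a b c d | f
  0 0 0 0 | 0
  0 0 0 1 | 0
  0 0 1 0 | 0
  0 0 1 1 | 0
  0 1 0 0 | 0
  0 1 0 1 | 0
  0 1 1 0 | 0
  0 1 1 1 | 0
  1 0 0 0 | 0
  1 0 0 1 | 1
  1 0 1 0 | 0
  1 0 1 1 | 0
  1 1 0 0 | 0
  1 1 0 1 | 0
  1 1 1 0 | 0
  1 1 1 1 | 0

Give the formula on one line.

  ~b = 1111000011110000
  (c | a) = 0011001111111111
  (~b & (c | a)) = 0011000011110000
  ~c = 1100110011001100
  ~a = 1111111100000000
  (~c | ~a) = 1111111111001100
  ((~c | ~a) & a) = 0000000011001100
  (((~c | ~a) & a) | b) = 0000111111001111
  (d | c) = 0111011101110111
  ((((~c | ~a) & a) | b) & (d | c)) = 0000011101000111
  ((~b & (c | a)) & ((((~c | ~a) & a) | b) & (d | c))) = 0000000001000000

((~b & (c | a)) & ((((~c | ~a) & a) | b) & (d | c)))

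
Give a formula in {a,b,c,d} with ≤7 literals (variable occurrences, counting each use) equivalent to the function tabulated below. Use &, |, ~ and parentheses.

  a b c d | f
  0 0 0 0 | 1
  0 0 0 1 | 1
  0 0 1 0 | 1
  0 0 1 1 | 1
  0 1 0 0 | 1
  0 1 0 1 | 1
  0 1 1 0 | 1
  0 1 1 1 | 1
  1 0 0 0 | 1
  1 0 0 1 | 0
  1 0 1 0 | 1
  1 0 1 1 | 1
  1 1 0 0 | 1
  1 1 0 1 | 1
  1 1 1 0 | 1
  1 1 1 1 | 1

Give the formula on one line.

  ~b = 1111000011110000
  ~a = 1111111100000000
  ~d = 1010101010101010
  (~a | ~d) = 1111111110101010
  (~b & (~a | ~d)) = 1111000010100000
  (b | c) = 0011111100111111
  ((~b & (~a | ~d)) | (b | c)) = 1111111110111111

((~b & (~a | ~d)) | (b | c))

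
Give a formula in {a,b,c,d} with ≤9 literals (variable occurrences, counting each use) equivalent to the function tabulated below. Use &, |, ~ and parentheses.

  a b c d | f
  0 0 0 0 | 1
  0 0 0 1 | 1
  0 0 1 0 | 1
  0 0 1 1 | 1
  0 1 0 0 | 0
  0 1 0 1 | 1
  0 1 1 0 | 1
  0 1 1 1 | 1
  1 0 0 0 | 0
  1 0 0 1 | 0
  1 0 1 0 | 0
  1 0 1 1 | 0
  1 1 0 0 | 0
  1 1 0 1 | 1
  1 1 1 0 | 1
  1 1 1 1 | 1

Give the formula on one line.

  ~a = 1111111100000000
  (b | ~a) = 1111111100001111
  ~b = 1111000011110000
  (~b | c) = 1111001111110011
  (d | c) = 0111011101110111
  ((~b | c) | (d | c)) = 1111011111110111
  ((b | ~a) & ((~b | c) | (d | c))) = 1111011100000111

((b | ~a) & ((~b | c) | (d | c)))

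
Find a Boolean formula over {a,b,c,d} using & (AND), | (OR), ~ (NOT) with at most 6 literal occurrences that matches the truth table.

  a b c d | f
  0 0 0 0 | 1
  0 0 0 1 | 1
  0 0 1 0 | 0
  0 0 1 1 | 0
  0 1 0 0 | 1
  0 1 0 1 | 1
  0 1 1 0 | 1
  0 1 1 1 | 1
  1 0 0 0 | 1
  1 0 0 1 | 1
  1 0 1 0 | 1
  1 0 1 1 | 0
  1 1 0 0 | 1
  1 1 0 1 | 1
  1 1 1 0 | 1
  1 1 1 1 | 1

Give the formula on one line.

  ~c = 1100110011001100
  (b | ~c) = 1100111111001111
  ~b = 1111000011110000
  ~a = 1111111100000000
  ~d = 1010101010101010
  (~a | ~d) = 1111111110101010
  (a & (~a | ~d)) = 0000000010101010
  (~b & (a & (~a | ~d))) = 0000000010100000
  ((b | ~c) | (~b & (a & (~a | ~d)))) = 1100111111101111

((b | ~c) | (~b & (a & (~a | ~d))))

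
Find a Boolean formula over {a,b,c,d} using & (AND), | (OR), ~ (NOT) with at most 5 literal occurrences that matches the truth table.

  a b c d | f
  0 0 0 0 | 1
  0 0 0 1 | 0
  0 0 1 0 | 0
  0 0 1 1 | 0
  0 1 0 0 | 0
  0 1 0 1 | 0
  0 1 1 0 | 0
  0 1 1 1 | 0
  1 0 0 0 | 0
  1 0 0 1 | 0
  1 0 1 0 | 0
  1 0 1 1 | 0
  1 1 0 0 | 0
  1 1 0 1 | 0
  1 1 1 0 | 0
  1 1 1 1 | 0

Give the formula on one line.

  ~c = 1100110011001100
  ~b = 1111000011110000
  ~a = 1111111100000000
  (~b & ~a) = 1111000000000000
  (~c & (~b & ~a)) = 1100000000000000
  ~d = 1010101010101010
  ((~c & (~b & ~a)) & ~d) = 1000000000000000

((~c & (~b & ~a)) & ~d)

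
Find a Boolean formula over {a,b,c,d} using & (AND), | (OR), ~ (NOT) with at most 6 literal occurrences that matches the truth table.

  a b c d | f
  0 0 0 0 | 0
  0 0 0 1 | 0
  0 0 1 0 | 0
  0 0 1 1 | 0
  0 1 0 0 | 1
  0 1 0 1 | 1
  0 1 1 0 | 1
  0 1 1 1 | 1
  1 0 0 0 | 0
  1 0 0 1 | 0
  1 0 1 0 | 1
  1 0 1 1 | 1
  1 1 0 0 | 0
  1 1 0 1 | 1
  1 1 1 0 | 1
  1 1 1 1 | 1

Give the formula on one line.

((b & d) | ((c | ~a) & (a | b)))

  (b & d) = 0000010100000101
  ~a = 1111111100000000
  (c | ~a) = 1111111100110011
  (a | b) = 0000111111111111
  ((c | ~a) & (a | b)) = 0000111100110011
  ((b & d) | ((c | ~a) & (a | b))) = 0000111100110111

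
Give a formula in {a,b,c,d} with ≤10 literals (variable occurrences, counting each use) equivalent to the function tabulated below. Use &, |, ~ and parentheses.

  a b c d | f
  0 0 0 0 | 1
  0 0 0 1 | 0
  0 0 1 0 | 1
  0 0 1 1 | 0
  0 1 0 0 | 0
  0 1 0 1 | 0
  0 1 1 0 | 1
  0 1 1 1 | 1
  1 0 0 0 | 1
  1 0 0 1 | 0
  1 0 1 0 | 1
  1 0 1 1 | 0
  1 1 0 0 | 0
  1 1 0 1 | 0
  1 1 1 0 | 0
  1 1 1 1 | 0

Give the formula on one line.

  ~d = 1010101010101010
  ~b = 1111000011110000
  (~d & ~b) = 1010000010100000
  (b | (~d & ~b)) = 1010111110101111
  ~a = 1111111100000000
  (~b | ~a) = 1111111111110000
  ((~b | ~a) & c) = 0011001100110000
  (((~b | ~a) & c) & ~a) = 0011001100000000
  (~b | (((~b | ~a) & c) & ~a)) = 1111001111110000
  ((b | (~d & ~b)) & (~b | (((~b | ~a) & c) & ~a))) = 1010001110100000

((b | (~d & ~b)) & (~b | (((~b | ~a) & c) & ~a)))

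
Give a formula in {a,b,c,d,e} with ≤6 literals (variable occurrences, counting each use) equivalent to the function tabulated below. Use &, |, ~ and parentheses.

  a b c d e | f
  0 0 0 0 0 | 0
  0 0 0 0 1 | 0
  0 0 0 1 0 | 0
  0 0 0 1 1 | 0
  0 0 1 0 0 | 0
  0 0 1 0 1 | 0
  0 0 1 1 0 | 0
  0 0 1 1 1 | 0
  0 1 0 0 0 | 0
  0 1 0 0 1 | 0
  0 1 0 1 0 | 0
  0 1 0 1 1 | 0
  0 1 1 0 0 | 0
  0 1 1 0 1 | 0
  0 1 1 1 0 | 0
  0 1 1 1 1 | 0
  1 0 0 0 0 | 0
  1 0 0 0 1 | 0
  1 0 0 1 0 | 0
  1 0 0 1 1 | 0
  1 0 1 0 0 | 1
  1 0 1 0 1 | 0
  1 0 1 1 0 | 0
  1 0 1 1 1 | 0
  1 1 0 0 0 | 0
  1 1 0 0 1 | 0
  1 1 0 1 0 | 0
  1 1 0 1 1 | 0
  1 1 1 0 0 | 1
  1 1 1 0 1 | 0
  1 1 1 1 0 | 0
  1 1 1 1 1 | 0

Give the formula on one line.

  ~d = 11001100110011001100110011001100
  ~e = 10101010101010101010101010101010
  (~d & ~e) = 10001000100010001000100010001000
  ((~d & ~e) & c) = 00001000000010000000100000001000
  (a & ~e) = 00000000000000001010101010101010
  (((~d & ~e) & c) & (a & ~e)) = 00000000000000000000100000001000

(((~d & ~e) & c) & (a & ~e))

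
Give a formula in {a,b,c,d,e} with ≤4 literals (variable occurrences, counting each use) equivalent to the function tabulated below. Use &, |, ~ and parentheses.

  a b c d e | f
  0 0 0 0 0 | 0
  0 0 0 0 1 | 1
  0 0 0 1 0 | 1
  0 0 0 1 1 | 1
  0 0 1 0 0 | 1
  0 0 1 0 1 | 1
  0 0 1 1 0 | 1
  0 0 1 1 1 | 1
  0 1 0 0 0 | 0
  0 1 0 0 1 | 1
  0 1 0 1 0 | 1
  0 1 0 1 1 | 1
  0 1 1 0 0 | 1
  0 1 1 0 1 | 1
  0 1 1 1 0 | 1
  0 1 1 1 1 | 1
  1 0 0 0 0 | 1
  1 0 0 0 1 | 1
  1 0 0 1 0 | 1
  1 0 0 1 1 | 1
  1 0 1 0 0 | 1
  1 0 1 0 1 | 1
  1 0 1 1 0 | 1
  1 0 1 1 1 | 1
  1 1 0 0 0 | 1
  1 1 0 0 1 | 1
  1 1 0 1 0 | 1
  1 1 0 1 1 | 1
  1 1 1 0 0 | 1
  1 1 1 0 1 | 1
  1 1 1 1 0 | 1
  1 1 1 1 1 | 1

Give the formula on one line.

  (e | c) = 01011111010111110101111101011111
  ((e | c) | d) = 01111111011111110111111101111111
  (((e | c) | d) | a) = 01111111011111111111111111111111

(((e | c) | d) | a)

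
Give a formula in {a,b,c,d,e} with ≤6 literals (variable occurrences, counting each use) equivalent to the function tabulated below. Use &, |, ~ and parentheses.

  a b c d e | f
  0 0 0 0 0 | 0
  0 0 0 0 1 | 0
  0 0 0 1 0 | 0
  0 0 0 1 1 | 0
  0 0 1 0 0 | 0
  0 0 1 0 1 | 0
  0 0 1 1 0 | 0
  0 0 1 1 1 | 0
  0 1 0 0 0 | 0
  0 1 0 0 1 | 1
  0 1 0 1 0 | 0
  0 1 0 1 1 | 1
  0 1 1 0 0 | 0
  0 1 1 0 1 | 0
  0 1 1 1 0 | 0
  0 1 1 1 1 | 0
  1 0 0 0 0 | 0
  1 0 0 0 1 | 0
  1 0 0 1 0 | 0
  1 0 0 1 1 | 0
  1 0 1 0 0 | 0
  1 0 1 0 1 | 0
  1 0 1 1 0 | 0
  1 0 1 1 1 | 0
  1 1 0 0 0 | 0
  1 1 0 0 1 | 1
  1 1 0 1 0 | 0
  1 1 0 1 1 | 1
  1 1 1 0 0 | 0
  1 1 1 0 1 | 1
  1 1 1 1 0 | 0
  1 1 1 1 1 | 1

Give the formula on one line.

((b & e) & (a | (~c | ~b)))

  (b & e) = 00000000010101010000000001010101
  ~c = 11110000111100001111000011110000
  ~b = 11111111000000001111111100000000
  (~c | ~b) = 11111111111100001111111111110000
  (a | (~c | ~b)) = 11111111111100001111111111111111
  ((b & e) & (a | (~c | ~b))) = 00000000010100000000000001010101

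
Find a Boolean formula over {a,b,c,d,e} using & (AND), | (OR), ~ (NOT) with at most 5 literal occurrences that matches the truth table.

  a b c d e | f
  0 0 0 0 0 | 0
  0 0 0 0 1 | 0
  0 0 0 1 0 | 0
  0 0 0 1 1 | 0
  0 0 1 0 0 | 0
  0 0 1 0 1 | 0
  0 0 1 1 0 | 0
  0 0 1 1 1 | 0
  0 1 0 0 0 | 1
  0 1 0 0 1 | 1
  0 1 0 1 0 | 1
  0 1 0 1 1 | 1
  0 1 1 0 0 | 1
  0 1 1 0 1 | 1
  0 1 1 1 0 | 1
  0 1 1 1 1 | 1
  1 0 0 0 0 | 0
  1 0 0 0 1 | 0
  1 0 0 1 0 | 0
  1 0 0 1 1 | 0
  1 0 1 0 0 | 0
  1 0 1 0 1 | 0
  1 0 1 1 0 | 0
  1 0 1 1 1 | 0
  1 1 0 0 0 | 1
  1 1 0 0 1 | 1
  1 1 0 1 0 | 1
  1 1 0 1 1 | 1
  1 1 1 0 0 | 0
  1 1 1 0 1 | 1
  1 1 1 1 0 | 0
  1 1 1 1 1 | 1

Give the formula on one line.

(b & (~a | (e | ~c)))

  ~a = 11111111111111110000000000000000
  ~c = 11110000111100001111000011110000
  (e | ~c) = 11110101111101011111010111110101
  (~a | (e | ~c)) = 11111111111111111111010111110101
  (b & (~a | (e | ~c))) = 00000000111111110000000011110101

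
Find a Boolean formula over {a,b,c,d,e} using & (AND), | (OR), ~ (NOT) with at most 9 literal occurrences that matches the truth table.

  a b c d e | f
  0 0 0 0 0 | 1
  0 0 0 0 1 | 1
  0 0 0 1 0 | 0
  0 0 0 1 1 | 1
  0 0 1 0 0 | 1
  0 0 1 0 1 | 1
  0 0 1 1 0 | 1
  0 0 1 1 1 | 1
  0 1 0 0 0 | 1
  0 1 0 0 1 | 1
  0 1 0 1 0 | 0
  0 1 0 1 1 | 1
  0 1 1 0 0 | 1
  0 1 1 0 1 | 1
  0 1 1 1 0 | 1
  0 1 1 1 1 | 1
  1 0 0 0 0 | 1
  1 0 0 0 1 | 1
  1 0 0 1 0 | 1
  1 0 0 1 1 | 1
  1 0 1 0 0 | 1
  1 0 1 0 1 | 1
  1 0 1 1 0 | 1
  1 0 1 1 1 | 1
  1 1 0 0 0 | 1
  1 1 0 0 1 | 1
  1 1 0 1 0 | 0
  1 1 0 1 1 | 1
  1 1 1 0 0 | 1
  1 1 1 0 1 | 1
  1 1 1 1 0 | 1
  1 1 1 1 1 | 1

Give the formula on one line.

  ~b = 11111111000000001111111100000000
  (~b & a) = 00000000000000001111111100000000
  ((~b & a) | c) = 00001111000011111111111100001111
  ~d = 11001100110011001100110011001100
  (~d | e) = 11011101110111011101110111011101
  ~a = 11111111111111110000000000000000
  (~a | b) = 11111111111111110000000011111111
  ~c = 11110000111100001111000011110000
  ((~a | b) & ~c) = 11110000111100000000000011110000
  ((~d | e) & ((~a | b) & ~c)) = 11010000110100000000000011010000
  (((~b & a) | c) | ((~d | e) & ((~a | b) & ~c))) = 11011111110111111111111111011111

(((~b & a) | c) | ((~d | e) & ((~a | b) & ~c)))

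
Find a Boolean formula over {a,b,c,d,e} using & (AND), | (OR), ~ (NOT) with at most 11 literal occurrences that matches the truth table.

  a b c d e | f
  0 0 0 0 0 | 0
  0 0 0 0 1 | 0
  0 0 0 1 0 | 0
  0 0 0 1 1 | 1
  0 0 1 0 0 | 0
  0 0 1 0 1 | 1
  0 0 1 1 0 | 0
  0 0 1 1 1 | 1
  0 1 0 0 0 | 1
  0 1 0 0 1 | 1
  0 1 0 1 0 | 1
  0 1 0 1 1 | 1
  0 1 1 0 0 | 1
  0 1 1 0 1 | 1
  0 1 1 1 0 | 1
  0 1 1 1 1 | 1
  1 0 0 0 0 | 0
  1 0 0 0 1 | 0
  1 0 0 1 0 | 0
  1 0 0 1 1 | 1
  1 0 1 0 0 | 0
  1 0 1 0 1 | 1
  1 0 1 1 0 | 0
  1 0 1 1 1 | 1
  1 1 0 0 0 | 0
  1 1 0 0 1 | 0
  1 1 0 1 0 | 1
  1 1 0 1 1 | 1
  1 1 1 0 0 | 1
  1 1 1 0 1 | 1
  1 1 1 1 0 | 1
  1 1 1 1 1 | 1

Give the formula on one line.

((c | (((b & ~a) | (~e & c)) | d)) & (e | b))

  ~a = 11111111111111110000000000000000
  (b & ~a) = 00000000111111110000000000000000
  ~e = 10101010101010101010101010101010
  (~e & c) = 00001010000010100000101000001010
  ((b & ~a) | (~e & c)) = 00001010111111110000101000001010
  (((b & ~a) | (~e & c)) | d) = 00111011111111110011101100111011
  (c | (((b & ~a) | (~e & c)) | d)) = 00111111111111110011111100111111
  (e | b) = 01010101111111110101010111111111
  ((c | (((b & ~a) | (~e & c)) | d)) & (e | b)) = 00010101111111110001010100111111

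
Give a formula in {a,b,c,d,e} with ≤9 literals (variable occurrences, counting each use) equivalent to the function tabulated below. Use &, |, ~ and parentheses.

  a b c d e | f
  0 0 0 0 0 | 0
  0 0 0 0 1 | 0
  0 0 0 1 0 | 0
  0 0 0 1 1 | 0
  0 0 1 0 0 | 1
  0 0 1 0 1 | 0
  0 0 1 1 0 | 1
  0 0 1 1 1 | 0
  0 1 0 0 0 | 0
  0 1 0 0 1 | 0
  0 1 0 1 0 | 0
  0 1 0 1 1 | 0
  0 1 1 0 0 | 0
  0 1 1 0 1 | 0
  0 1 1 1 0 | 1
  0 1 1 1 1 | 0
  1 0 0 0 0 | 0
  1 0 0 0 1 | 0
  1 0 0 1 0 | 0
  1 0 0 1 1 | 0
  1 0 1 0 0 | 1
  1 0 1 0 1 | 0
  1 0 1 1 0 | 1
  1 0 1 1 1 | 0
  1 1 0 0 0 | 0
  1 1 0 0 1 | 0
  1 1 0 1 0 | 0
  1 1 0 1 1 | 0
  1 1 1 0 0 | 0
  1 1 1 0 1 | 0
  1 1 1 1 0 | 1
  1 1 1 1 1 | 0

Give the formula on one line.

  (c & d) = 00000011000000110000001100000011
  ~e = 10101010101010101010101010101010
  (b & ~e) = 00000000101010100000000010101010
  ((c & d) & (b & ~e)) = 00000000000000100000000000000010
  ~b = 11111111000000001111111100000000
  ~c = 11110000111100001111000011110000
  (~e | ~c) = 11111010111110101111101011111010
  (~b & (~e | ~c)) = 11111010000000001111101000000000
  (((c & d) & (b & ~e)) | (~b & (~e | ~c))) = 11111010000000101111101000000010
  ((((c & d) & (b & ~e)) | (~b & (~e | ~c))) & c) = 00001010000000100000101000000010

((((c & d) & (b & ~e)) | (~b & (~e | ~c))) & c)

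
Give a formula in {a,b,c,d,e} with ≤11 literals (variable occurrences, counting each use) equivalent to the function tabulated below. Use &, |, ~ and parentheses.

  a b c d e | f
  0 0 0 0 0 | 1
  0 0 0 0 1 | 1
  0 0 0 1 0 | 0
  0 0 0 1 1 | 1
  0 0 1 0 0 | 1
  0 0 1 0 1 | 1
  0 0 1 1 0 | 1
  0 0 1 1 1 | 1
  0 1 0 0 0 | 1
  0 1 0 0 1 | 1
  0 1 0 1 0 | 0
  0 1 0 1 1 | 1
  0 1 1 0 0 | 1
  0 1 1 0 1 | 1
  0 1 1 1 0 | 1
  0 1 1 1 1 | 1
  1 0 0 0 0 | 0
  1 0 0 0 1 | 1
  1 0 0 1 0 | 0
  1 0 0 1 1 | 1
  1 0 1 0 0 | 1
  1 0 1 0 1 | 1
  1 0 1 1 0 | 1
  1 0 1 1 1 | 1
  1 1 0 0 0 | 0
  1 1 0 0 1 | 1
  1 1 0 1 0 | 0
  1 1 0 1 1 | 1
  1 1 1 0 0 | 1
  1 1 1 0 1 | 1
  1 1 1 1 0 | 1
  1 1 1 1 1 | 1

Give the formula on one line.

  ~d = 11001100110011001100110011001100
  (a | ~d) = 11001100110011001111111111111111
  ~a = 11111111111111110000000000000000
  ((a | ~d) & ~a) = 11001100110011000000000000000000
  (d & c) = 00000011000000110000001100000011
  (~d & e) = 01000100010001000100010001000100
  ((d & c) | (~d & e)) = 01000111010001110100011101000111
  (((a | ~d) & ~a) | ((d & c) | (~d & e))) = 11001111110011110100011101000111
  ((((a | ~d) & ~a) | ((d & c) | (~d & e))) | e) = 11011111110111110101011101010111
  (((((a | ~d) & ~a) | ((d & c) | (~d & e))) | e) | c) = 11011111110111110101111101011111

(((((a | ~d) & ~a) | ((d & c) | (~d & e))) | e) | c)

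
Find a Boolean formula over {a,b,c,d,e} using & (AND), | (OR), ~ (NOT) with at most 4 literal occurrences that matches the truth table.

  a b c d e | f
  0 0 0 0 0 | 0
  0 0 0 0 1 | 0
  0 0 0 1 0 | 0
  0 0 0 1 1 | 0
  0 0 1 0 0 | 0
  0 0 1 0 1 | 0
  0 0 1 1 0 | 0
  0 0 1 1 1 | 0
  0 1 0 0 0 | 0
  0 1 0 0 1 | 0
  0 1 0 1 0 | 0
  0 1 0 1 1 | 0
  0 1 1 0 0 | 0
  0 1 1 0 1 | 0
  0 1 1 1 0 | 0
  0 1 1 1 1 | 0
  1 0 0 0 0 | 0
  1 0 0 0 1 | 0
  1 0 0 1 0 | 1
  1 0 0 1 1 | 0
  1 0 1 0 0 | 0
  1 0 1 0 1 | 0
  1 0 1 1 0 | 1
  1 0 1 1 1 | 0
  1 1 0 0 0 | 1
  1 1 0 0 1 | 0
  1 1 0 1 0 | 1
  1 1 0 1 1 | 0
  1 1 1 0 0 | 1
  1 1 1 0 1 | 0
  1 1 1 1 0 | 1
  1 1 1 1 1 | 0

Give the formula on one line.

((b | d) & (a & ~e))

  (b | d) = 00110011111111110011001111111111
  ~e = 10101010101010101010101010101010
  (a & ~e) = 00000000000000001010101010101010
  ((b | d) & (a & ~e)) = 00000000000000000010001010101010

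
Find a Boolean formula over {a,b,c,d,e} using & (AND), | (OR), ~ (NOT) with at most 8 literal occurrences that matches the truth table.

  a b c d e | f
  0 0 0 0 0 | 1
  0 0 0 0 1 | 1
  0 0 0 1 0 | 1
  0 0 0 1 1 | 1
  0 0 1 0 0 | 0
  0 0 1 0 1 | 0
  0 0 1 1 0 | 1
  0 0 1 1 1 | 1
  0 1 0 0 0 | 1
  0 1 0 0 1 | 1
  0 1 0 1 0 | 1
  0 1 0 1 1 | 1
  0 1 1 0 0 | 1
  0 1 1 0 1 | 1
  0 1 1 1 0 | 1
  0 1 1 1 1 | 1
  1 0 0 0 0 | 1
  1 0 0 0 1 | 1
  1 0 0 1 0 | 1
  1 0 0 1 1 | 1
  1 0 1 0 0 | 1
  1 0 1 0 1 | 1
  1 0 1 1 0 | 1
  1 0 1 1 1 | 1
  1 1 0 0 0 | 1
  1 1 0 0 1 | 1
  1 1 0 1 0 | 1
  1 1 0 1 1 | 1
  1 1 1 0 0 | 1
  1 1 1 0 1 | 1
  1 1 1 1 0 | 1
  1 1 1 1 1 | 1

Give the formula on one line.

((d | (b & ~d)) | (a | ~c))

  ~d = 11001100110011001100110011001100
  (b & ~d) = 00000000110011000000000011001100
  (d | (b & ~d)) = 00110011111111110011001111111111
  ~c = 11110000111100001111000011110000
  (a | ~c) = 11110000111100001111111111111111
  ((d | (b & ~d)) | (a | ~c)) = 11110011111111111111111111111111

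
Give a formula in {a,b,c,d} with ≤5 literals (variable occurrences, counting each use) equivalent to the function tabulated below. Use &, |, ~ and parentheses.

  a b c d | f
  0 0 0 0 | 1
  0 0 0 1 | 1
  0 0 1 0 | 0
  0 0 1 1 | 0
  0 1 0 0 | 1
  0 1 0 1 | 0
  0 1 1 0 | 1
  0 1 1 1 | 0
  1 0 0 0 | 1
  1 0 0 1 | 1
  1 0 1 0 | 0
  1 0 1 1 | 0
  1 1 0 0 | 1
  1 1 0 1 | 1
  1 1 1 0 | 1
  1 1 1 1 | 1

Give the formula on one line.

  ~b = 1111000011110000
  (~b | a) = 1111000011111111
  ~d = 1010101010101010
  ((~b | a) | ~d) = 1111101011111111
  ~c = 1100110011001100
  (b | ~c) = 1100111111001111
  (((~b | a) | ~d) & (b | ~c)) = 1100101011001111

(((~b | a) | ~d) & (b | ~c))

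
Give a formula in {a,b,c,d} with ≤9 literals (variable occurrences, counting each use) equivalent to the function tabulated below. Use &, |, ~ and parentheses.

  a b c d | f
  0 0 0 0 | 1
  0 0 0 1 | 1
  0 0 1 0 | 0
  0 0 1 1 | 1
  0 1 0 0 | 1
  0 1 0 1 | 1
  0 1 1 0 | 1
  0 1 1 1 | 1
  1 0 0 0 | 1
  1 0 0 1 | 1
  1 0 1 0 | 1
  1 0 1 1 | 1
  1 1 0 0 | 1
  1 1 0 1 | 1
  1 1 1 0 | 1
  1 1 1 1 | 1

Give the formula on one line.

((a | (~c & (~b & ~d))) | (d | b))

  ~c = 1100110011001100
  ~b = 1111000011110000
  ~d = 1010101010101010
  (~b & ~d) = 1010000010100000
  (~c & (~b & ~d)) = 1000000010000000
  (a | (~c & (~b & ~d))) = 1000000011111111
  (d | b) = 0101111101011111
  ((a | (~c & (~b & ~d))) | (d | b)) = 1101111111111111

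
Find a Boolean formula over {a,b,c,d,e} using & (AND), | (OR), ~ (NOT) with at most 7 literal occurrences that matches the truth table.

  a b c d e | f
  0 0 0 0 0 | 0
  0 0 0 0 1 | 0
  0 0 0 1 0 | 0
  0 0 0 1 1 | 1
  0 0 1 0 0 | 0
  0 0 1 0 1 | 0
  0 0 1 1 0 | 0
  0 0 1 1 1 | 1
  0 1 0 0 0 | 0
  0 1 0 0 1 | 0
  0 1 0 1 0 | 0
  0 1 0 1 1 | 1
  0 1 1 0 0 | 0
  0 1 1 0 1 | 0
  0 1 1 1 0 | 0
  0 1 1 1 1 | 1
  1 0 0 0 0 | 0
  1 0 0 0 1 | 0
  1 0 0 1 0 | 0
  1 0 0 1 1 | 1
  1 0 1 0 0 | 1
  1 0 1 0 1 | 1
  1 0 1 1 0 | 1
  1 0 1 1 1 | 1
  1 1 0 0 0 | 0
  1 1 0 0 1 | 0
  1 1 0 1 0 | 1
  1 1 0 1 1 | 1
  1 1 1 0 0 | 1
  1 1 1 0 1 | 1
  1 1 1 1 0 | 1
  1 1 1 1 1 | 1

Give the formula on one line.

((d | c) & ((a & (c | b)) | (e & d)))

  (d | c) = 00111111001111110011111100111111
  (c | b) = 00001111111111110000111111111111
  (a & (c | b)) = 00000000000000000000111111111111
  (e & d) = 00010001000100010001000100010001
  ((a & (c | b)) | (e & d)) = 00010001000100010001111111111111
  ((d | c) & ((a & (c | b)) | (e & d))) = 00010001000100010001111100111111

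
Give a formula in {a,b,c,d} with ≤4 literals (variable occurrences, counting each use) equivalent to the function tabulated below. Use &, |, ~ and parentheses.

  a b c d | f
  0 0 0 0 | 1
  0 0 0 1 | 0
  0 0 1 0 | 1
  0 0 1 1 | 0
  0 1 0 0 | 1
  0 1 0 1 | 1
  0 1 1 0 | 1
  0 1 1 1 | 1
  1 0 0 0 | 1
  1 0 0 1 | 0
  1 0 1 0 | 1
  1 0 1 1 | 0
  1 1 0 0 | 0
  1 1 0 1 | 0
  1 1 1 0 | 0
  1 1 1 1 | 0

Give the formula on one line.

  ~b = 1111000011110000
  ~a = 1111111100000000
  (~b | ~a) = 1111111111110000
  ~d = 1010101010101010
  (~d | b) = 1010111110101111
  ((~b | ~a) & (~d | b)) = 1010111110100000

((~b | ~a) & (~d | b))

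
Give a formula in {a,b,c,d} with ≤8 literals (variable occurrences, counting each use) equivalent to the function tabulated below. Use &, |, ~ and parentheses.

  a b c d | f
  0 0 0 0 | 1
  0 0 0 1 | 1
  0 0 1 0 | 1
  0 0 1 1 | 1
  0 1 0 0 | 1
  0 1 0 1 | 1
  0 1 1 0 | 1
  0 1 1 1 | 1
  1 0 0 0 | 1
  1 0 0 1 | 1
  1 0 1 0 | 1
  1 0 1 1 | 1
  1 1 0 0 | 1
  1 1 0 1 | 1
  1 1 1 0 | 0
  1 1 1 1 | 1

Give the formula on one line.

((d | ((a & ~c) | ~a)) | ~b)

  ~c = 1100110011001100
  (a & ~c) = 0000000011001100
  ~a = 1111111100000000
  ((a & ~c) | ~a) = 1111111111001100
  (d | ((a & ~c) | ~a)) = 1111111111011101
  ~b = 1111000011110000
  ((d | ((a & ~c) | ~a)) | ~b) = 1111111111111101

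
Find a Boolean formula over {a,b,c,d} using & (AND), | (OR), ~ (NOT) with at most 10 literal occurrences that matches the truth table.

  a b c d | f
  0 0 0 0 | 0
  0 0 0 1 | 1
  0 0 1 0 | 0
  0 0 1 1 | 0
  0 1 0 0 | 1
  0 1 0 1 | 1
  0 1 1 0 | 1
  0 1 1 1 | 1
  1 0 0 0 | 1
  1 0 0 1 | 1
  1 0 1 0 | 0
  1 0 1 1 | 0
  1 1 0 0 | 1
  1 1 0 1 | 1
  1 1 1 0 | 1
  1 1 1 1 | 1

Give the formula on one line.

  (b | d) = 0101111101011111
  ~c = 1100110011001100
  ((b | d) & ~c) = 0100110001001100
  ~b = 1111000011110000
  (~b & ~c) = 1100000011000000
  ((~b & ~c) & a) = 0000000011000000
  (b | ((~b & ~c) & a)) = 0000111111001111
  (((b | d) & ~c) | (b | ((~b & ~c) & a))) = 0100111111001111

(((b | d) & ~c) | (b | ((~b & ~c) & a)))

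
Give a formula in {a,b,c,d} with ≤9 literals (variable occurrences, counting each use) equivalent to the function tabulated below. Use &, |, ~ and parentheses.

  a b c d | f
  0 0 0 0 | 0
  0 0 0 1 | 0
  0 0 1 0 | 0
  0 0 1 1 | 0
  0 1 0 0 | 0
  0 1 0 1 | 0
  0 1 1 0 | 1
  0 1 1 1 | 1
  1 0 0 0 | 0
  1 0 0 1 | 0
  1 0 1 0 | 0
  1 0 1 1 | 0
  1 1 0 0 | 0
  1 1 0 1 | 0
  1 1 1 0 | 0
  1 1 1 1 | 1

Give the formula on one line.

  ~a = 1111111100000000
  (~a & c) = 0011001100000000
  ~c = 1100110011001100
  (~c & ~a) = 1100110000000000
  ~b = 1111000011110000
  (~b | d) = 1111010111110101
  ((~c & ~a) | (~b | d)) = 1111110111110101
  ((~a & c) | ((~c & ~a) | (~b | d))) = 1111111111110101
  (b & ((~a & c) | ((~c & ~a) | (~b | d)))) = 0000111100000101
  ((b & ((~a & c) | ((~c & ~a) | (~b | d)))) & c) = 0000001100000001

((b & ((~a & c) | ((~c & ~a) | (~b | d)))) & c)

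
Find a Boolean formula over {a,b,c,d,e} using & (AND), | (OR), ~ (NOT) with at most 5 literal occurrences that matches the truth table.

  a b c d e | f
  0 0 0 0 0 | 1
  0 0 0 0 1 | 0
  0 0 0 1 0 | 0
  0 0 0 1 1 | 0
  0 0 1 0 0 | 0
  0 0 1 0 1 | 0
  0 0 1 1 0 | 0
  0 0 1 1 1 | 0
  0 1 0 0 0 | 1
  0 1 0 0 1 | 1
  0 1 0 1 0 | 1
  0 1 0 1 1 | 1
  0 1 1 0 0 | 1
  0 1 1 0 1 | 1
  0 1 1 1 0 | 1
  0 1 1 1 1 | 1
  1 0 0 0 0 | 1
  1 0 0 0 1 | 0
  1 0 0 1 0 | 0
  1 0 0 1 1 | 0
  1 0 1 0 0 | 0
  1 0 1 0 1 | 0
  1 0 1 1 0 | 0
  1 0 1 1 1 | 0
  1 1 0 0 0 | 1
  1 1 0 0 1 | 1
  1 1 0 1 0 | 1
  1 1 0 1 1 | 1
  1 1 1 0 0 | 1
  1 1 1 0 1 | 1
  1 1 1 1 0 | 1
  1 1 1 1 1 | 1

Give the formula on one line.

  ~d = 11001100110011001100110011001100
  ~e = 10101010101010101010101010101010
  ~c = 11110000111100001111000011110000
  (~e & ~c) = 10100000101000001010000010100000
  (~d & (~e & ~c)) = 10000000100000001000000010000000
  (b | (~d & (~e & ~c))) = 10000000111111111000000011111111

(b | (~d & (~e & ~c)))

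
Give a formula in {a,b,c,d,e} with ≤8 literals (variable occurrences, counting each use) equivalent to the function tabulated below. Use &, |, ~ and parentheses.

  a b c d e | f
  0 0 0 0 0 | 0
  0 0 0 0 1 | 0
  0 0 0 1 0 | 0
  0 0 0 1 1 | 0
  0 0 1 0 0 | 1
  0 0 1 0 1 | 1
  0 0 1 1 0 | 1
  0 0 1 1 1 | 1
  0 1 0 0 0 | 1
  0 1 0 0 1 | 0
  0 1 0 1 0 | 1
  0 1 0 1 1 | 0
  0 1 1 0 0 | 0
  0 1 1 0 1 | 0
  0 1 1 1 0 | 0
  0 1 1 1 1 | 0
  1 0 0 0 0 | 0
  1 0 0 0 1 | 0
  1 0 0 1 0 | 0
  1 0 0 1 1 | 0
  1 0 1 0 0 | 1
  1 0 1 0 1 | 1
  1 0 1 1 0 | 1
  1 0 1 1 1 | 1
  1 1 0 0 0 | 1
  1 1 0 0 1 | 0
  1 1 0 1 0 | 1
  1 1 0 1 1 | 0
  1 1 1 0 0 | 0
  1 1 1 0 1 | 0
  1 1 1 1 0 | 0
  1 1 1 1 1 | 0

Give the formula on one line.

(((~e & ~c) & b) | (c & ~b))

  ~e = 10101010101010101010101010101010
  ~c = 11110000111100001111000011110000
  (~e & ~c) = 10100000101000001010000010100000
  ((~e & ~c) & b) = 00000000101000000000000010100000
  ~b = 11111111000000001111111100000000
  (c & ~b) = 00001111000000000000111100000000
  (((~e & ~c) & b) | (c & ~b)) = 00001111101000000000111110100000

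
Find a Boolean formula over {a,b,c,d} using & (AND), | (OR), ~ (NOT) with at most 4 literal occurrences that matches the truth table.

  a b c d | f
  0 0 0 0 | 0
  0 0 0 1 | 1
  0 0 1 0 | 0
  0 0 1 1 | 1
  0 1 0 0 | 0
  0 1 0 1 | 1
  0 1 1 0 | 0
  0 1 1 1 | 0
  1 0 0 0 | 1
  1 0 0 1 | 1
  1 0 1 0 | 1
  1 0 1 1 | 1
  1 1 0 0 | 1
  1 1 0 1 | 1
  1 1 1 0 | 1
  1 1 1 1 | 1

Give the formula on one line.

(((~b | ~c) & d) | a)

  ~b = 1111000011110000
  ~c = 1100110011001100
  (~b | ~c) = 1111110011111100
  ((~b | ~c) & d) = 0101010001010100
  (((~b | ~c) & d) | a) = 0101010011111111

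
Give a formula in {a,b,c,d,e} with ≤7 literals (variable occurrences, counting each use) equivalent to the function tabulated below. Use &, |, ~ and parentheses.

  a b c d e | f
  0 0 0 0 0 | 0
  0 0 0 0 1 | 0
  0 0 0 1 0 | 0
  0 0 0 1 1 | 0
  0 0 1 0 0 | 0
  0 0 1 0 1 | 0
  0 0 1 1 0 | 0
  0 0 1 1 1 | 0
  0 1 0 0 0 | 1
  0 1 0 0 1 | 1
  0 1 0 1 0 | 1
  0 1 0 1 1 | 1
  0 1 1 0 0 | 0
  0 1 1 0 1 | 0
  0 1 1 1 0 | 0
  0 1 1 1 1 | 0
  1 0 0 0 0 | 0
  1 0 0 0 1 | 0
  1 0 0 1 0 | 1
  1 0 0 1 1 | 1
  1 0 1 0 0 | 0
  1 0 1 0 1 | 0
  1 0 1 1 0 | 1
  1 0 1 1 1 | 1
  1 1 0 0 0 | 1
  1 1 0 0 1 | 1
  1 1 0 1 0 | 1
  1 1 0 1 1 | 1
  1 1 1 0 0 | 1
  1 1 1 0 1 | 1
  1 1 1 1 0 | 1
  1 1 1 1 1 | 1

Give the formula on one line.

  (d | b) = 00110011111111110011001111111111
  ((d | b) & a) = 00000000000000000011001111111111
  ~c = 11110000111100001111000011110000
  (b & ~c) = 00000000111100000000000011110000
  (((d | b) & a) | (b & ~c)) = 00000000111100000011001111111111

(((d | b) & a) | (b & ~c))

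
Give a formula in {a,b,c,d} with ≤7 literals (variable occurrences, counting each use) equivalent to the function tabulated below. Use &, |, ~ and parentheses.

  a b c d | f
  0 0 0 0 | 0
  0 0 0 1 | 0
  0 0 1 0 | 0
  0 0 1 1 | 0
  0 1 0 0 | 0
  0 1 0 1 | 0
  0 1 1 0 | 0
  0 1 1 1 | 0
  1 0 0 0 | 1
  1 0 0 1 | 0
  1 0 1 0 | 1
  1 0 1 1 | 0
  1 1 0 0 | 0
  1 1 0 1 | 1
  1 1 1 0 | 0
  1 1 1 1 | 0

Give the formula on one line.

  (b & d) = 0000010100000101
  ~c = 1100110011001100
  (~c & a) = 0000000011001100
  ((b & d) & (~c & a)) = 0000000000000100
  ~b = 1111000011110000
  ~d = 1010101010101010
  (a & ~d) = 0000000010101010
  (~b & (a & ~d)) = 0000000010100000
  (((b & d) & (~c & a)) | (~b & (a & ~d))) = 0000000010100100

(((b & d) & (~c & a)) | (~b & (a & ~d)))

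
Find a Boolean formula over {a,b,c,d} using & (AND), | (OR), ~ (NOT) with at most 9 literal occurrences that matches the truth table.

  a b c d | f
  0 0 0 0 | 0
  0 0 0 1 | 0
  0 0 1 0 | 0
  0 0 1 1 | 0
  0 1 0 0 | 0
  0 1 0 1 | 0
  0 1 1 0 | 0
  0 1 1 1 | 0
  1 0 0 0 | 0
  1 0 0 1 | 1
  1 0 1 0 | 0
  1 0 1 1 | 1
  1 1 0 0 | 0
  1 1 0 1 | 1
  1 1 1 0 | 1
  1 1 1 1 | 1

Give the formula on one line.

  (a & d) = 0000000001010101
  (c | (a & d)) = 0011001101110111
  ((c | (a & d)) & a) = 0000000001110111
  ~c = 1100110011001100
  ~d = 1010101010101010
  (~c & ~d) = 1000100010001000
  (b | d) = 0101111101011111
  ((~c & ~d) | (b | d)) = 1101111111011111
  (((c | (a & d)) & a) & ((~c & ~d) | (b | d))) = 0000000001010111

(((c | (a & d)) & a) & ((~c & ~d) | (b | d)))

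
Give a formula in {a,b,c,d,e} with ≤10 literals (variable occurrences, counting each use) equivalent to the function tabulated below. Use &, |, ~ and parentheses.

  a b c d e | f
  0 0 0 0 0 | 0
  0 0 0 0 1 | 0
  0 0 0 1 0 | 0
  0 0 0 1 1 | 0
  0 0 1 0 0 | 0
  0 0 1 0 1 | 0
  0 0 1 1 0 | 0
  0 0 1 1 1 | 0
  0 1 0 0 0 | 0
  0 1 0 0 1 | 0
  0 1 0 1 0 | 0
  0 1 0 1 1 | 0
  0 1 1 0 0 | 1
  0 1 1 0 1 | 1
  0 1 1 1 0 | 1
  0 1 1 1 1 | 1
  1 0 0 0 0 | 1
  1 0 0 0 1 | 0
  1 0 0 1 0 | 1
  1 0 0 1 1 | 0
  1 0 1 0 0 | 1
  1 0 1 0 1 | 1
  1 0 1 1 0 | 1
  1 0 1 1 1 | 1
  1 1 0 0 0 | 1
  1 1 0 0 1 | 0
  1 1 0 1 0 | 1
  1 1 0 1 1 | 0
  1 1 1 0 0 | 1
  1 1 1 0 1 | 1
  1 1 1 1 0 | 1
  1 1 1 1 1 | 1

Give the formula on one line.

((c | (a & (~e | ~a))) & ((b | (d & a)) | a))

  ~e = 10101010101010101010101010101010
  ~a = 11111111111111110000000000000000
  (~e | ~a) = 11111111111111111010101010101010
  (a & (~e | ~a)) = 00000000000000001010101010101010
  (c | (a & (~e | ~a))) = 00001111000011111010111110101111
  (d & a) = 00000000000000000011001100110011
  (b | (d & a)) = 00000000111111110011001111111111
  ((b | (d & a)) | a) = 00000000111111111111111111111111
  ((c | (a & (~e | ~a))) & ((b | (d & a)) | a)) = 00000000000011111010111110101111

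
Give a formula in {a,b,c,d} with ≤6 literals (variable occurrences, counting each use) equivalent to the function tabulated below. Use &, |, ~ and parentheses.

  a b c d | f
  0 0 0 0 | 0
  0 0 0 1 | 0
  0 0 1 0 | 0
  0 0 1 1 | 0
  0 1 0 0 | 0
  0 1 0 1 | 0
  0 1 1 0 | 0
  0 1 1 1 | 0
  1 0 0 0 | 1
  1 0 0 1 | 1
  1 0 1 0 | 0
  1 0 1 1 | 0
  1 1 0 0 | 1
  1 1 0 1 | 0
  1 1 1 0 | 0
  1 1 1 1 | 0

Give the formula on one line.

  ~d = 1010101010101010
  (a & ~d) = 0000000010101010
  ~b = 1111000011110000
  ((a & ~d) | ~b) = 1111000011111010
  ~c = 1100110011001100
  (a & ~c) = 0000000011001100
  (((a & ~d) | ~b) & (a & ~c)) = 0000000011001000

(((a & ~d) | ~b) & (a & ~c))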